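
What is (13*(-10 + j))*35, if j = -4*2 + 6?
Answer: -5460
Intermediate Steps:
j = -2 (j = -8 + 6 = -2)
(13*(-10 + j))*35 = (13*(-10 - 2))*35 = (13*(-12))*35 = -156*35 = -5460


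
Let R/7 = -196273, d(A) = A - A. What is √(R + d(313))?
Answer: 7*I*√28039 ≈ 1172.1*I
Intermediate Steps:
d(A) = 0
R = -1373911 (R = 7*(-196273) = -1373911)
√(R + d(313)) = √(-1373911 + 0) = √(-1373911) = 7*I*√28039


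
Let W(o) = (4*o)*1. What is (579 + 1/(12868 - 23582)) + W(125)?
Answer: 11560405/10714 ≈ 1079.0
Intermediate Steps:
W(o) = 4*o
(579 + 1/(12868 - 23582)) + W(125) = (579 + 1/(12868 - 23582)) + 4*125 = (579 + 1/(-10714)) + 500 = (579 - 1/10714) + 500 = 6203405/10714 + 500 = 11560405/10714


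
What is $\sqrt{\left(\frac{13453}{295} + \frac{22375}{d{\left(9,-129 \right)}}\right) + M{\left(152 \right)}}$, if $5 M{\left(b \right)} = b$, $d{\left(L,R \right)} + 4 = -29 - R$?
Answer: $\frac{\sqrt{15492882570}}{7080} \approx 17.581$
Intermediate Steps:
$d{\left(L,R \right)} = -33 - R$ ($d{\left(L,R \right)} = -4 - \left(29 + R\right) = -33 - R$)
$M{\left(b \right)} = \frac{b}{5}$
$\sqrt{\left(\frac{13453}{295} + \frac{22375}{d{\left(9,-129 \right)}}\right) + M{\left(152 \right)}} = \sqrt{\left(\frac{13453}{295} + \frac{22375}{-33 - -129}\right) + \frac{1}{5} \cdot 152} = \sqrt{\left(13453 \cdot \frac{1}{295} + \frac{22375}{-33 + 129}\right) + \frac{152}{5}} = \sqrt{\left(\frac{13453}{295} + \frac{22375}{96}\right) + \frac{152}{5}} = \sqrt{\frac{7892113}{28320} + \frac{152}{5}} = \sqrt{\frac{8753041}{28320}} = \frac{\sqrt{15492882570}}{7080}$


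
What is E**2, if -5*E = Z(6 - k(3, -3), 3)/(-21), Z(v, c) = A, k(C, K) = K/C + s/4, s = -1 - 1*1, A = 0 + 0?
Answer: 0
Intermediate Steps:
A = 0
s = -2 (s = -1 - 1 = -2)
k(C, K) = -1/2 + K/C (k(C, K) = K/C - 2/4 = K/C - 2*1/4 = K/C - 1/2 = -1/2 + K/C)
Z(v, c) = 0
E = 0 (E = -0/(-21) = -0*(-1)/21 = -1/5*0 = 0)
E**2 = 0**2 = 0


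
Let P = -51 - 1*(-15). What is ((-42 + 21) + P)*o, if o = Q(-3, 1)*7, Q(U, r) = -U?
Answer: -1197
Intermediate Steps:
o = 21 (o = -1*(-3)*7 = 3*7 = 21)
P = -36 (P = -51 + 15 = -36)
((-42 + 21) + P)*o = ((-42 + 21) - 36)*21 = (-21 - 36)*21 = -57*21 = -1197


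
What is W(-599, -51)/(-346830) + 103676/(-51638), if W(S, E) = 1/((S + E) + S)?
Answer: -22455737925641/11184549908730 ≈ -2.0077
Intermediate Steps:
W(S, E) = 1/(E + 2*S) (W(S, E) = 1/((E + S) + S) = 1/(E + 2*S))
W(-599, -51)/(-346830) + 103676/(-51638) = 1/((-51 + 2*(-599))*(-346830)) + 103676/(-51638) = -1/346830/(-51 - 1198) + 103676*(-1/51638) = -1/346830/(-1249) - 51838/25819 = -1/1249*(-1/346830) - 51838/25819 = 1/433190670 - 51838/25819 = -22455737925641/11184549908730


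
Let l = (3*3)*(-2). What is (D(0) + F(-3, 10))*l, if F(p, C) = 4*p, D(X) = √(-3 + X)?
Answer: 216 - 18*I*√3 ≈ 216.0 - 31.177*I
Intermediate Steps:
l = -18 (l = 9*(-2) = -18)
(D(0) + F(-3, 10))*l = (√(-3 + 0) + 4*(-3))*(-18) = (√(-3) - 12)*(-18) = (I*√3 - 12)*(-18) = (-12 + I*√3)*(-18) = 216 - 18*I*√3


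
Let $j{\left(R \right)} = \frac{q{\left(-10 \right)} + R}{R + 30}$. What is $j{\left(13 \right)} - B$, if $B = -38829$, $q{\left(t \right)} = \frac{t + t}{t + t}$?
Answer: $\frac{1669661}{43} \approx 38829.0$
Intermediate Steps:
$q{\left(t \right)} = 1$ ($q{\left(t \right)} = \frac{2 t}{2 t} = 2 t \frac{1}{2 t} = 1$)
$j{\left(R \right)} = \frac{1 + R}{30 + R}$ ($j{\left(R \right)} = \frac{1 + R}{R + 30} = \frac{1 + R}{30 + R}$)
$j{\left(13 \right)} - B = \frac{1 + 13}{30 + 13} - -38829 = \frac{1}{43} \cdot 14 + 38829 = \frac{14}{43} + 38829 = \frac{1669661}{43}$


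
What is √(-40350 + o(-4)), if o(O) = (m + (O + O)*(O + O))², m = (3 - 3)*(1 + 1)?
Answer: I*√36254 ≈ 190.4*I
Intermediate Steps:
m = 0 (m = 0*2 = 0)
o(O) = 16*O⁴ (o(O) = (0 + (O + O)*(O + O))² = (0 + (2*O)*(2*O))² = (0 + 4*O²)² = (4*O²)² = 16*O⁴)
√(-40350 + o(-4)) = √(-40350 + 16*(-4)⁴) = √(-40350 + 16*256) = √(-40350 + 4096) = √(-36254) = I*√36254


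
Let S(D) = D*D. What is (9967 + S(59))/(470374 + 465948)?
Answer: 6724/468161 ≈ 0.014363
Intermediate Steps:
S(D) = D²
(9967 + S(59))/(470374 + 465948) = (9967 + 59²)/(470374 + 465948) = (9967 + 3481)/936322 = 13448*(1/936322) = 6724/468161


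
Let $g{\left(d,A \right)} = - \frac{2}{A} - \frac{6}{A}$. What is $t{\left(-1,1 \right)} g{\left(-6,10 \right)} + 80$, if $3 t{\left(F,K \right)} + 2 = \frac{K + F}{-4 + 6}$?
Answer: $\frac{1208}{15} \approx 80.533$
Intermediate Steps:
$t{\left(F,K \right)} = - \frac{2}{3} + \frac{F}{6} + \frac{K}{6}$ ($t{\left(F,K \right)} = - \frac{2}{3} + \frac{\left(K + F\right) \frac{1}{-4 + 6}}{3} = - \frac{2}{3} + \frac{\left(F + K\right) \frac{1}{2}}{3} = - \frac{2}{3} + \frac{\frac{F}{2} + \frac{K}{2}}{3} = - \frac{2}{3} + \left(\frac{F}{6} + \frac{K}{6}\right) = - \frac{2}{3} + \frac{F}{6} + \frac{K}{6}$)
$g{\left(d,A \right)} = - \frac{8}{A}$
$t{\left(-1,1 \right)} g{\left(-6,10 \right)} + 80 = \left(- \frac{2}{3} + \frac{1}{6} \left(-1\right) + \frac{1}{6} \cdot 1\right) \left(- \frac{8}{10}\right) + 80 = \left(- \frac{2}{3} - \frac{1}{6} + \frac{1}{6}\right) \left(\left(-8\right) \frac{1}{10}\right) + 80 = \left(- \frac{2}{3}\right) \left(- \frac{4}{5}\right) + 80 = \frac{8}{15} + 80 = \frac{1208}{15}$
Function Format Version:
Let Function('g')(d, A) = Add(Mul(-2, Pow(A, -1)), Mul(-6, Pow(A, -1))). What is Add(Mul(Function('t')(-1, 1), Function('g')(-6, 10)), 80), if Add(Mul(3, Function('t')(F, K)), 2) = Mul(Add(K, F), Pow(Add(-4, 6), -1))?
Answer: Rational(1208, 15) ≈ 80.533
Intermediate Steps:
Function('t')(F, K) = Add(Rational(-2, 3), Mul(Rational(1, 6), F), Mul(Rational(1, 6), K)) (Function('t')(F, K) = Add(Rational(-2, 3), Mul(Rational(1, 3), Mul(Add(K, F), Pow(Add(-4, 6), -1)))) = Add(Rational(-2, 3), Mul(Rational(1, 3), Mul(Add(F, K), Pow(2, -1)))) = Add(Rational(-2, 3), Mul(Rational(1, 3), Mul(Add(F, K), Rational(1, 2)))) = Add(Rational(-2, 3), Mul(Rational(1, 3), Add(Mul(Rational(1, 2), F), Mul(Rational(1, 2), K)))) = Add(Rational(-2, 3), Add(Mul(Rational(1, 6), F), Mul(Rational(1, 6), K))) = Add(Rational(-2, 3), Mul(Rational(1, 6), F), Mul(Rational(1, 6), K)))
Function('g')(d, A) = Mul(-8, Pow(A, -1))
Add(Mul(Function('t')(-1, 1), Function('g')(-6, 10)), 80) = Add(Mul(Add(Rational(-2, 3), Mul(Rational(1, 6), -1), Mul(Rational(1, 6), 1)), Mul(-8, Pow(10, -1))), 80) = Add(Mul(Add(Rational(-2, 3), Rational(-1, 6), Rational(1, 6)), Mul(-8, Rational(1, 10))), 80) = Add(Mul(Rational(-2, 3), Rational(-4, 5)), 80) = Add(Rational(8, 15), 80) = Rational(1208, 15)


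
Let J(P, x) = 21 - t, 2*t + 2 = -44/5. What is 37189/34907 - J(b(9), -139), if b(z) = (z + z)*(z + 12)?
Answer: -4421779/174535 ≈ -25.335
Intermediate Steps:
t = -27/5 (t = -1 + (-44/5)/2 = -1 + (-44*1/5)/2 = -1 + (1/2)*(-44/5) = -1 - 22/5 = -27/5 ≈ -5.4000)
b(z) = 2*z*(12 + z) (b(z) = (2*z)*(12 + z) = 2*z*(12 + z))
J(P, x) = 132/5 (J(P, x) = 21 - 1*(-27/5) = 21 + 27/5 = 132/5)
37189/34907 - J(b(9), -139) = 37189/34907 - 1*132/5 = 37189*(1/34907) - 132/5 = 37189/34907 - 132/5 = -4421779/174535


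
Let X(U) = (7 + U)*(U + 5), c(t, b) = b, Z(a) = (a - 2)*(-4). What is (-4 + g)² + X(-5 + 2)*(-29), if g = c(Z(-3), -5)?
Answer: -151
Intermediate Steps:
Z(a) = 8 - 4*a (Z(a) = (-2 + a)*(-4) = 8 - 4*a)
X(U) = (5 + U)*(7 + U) (X(U) = (7 + U)*(5 + U) = (5 + U)*(7 + U))
g = -5
(-4 + g)² + X(-5 + 2)*(-29) = (-4 - 5)² + (35 + (-5 + 2)² + 12*(-5 + 2))*(-29) = (-9)² + (35 + (-3)² + 12*(-3))*(-29) = 81 + (35 + 9 - 36)*(-29) = 81 + 8*(-29) = 81 - 232 = -151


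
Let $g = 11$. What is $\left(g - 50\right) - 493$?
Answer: $-532$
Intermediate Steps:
$\left(g - 50\right) - 493 = \left(11 - 50\right) - 493 = -39 - 493 = -532$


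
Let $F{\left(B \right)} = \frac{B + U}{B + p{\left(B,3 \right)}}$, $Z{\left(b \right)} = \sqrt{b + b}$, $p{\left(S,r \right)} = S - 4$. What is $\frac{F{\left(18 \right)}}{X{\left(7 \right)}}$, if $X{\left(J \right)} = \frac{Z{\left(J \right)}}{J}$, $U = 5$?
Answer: $\frac{23 \sqrt{14}}{64} \approx 1.3447$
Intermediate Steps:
$p{\left(S,r \right)} = -4 + S$ ($p{\left(S,r \right)} = S - 4 = -4 + S$)
$Z{\left(b \right)} = \sqrt{2} \sqrt{b}$ ($Z{\left(b \right)} = \sqrt{2 b} = \sqrt{2} \sqrt{b}$)
$X{\left(J \right)} = \frac{\sqrt{2}}{\sqrt{J}}$ ($X{\left(J \right)} = \frac{\sqrt{2} \sqrt{J}}{J} = \frac{\sqrt{2}}{\sqrt{J}}$)
$F{\left(B \right)} = \frac{5 + B}{-4 + 2 B}$ ($F{\left(B \right)} = \frac{B + 5}{B + \left(-4 + B\right)} = \frac{5 + B}{-4 + 2 B}$)
$\frac{F{\left(18 \right)}}{X{\left(7 \right)}} = \frac{\frac{1}{2} \frac{1}{-2 + 18} \left(5 + 18\right)}{\sqrt{2} \frac{1}{\sqrt{7}}} = \frac{\frac{1}{2} \cdot \frac{1}{16} \cdot 23}{\sqrt{2} \frac{\sqrt{7}}{7}} = \frac{\frac{1}{2} \cdot \frac{1}{16} \cdot 23}{\frac{1}{7} \sqrt{14}} = \frac{23 \frac{\sqrt{14}}{2}}{32} = \frac{23 \sqrt{14}}{64}$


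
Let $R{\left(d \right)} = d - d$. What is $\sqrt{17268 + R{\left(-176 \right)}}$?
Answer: $2 \sqrt{4317} \approx 131.41$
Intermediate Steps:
$R{\left(d \right)} = 0$
$\sqrt{17268 + R{\left(-176 \right)}} = \sqrt{17268 + 0} = \sqrt{17268} = 2 \sqrt{4317}$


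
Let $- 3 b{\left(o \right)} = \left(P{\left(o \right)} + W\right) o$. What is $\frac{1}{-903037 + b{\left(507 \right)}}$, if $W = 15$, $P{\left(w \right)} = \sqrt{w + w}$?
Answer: $- \frac{452786}{410015843165} + \frac{2197 \sqrt{6}}{820031686330} \approx -1.0978 \cdot 10^{-6}$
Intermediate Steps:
$P{\left(w \right)} = \sqrt{2} \sqrt{w}$ ($P{\left(w \right)} = \sqrt{2 w} = \sqrt{2} \sqrt{w}$)
$b{\left(o \right)} = - \frac{o \left(15 + \sqrt{2} \sqrt{o}\right)}{3}$ ($b{\left(o \right)} = - \frac{\left(\sqrt{2} \sqrt{o} + 15\right) o}{3} = - \frac{\left(15 + \sqrt{2} \sqrt{o}\right) o}{3} = - \frac{o \left(15 + \sqrt{2} \sqrt{o}\right)}{3}$)
$\frac{1}{-903037 + b{\left(507 \right)}} = \frac{1}{-903037 - 169 \left(15 + \sqrt{2} \sqrt{507}\right)} = \frac{1}{-903037 - 169 \left(15 + \sqrt{2} \cdot 13 \sqrt{3}\right)} = \frac{1}{-903037 - 169 \left(15 + 13 \sqrt{6}\right)} = \frac{1}{-903037 - \left(2535 + 2197 \sqrt{6}\right)} = \frac{1}{-905572 - 2197 \sqrt{6}}$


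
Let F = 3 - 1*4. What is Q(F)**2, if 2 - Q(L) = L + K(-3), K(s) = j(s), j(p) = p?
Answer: 36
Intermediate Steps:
F = -1 (F = 3 - 4 = -1)
K(s) = s
Q(L) = 5 - L (Q(L) = 2 - (L - 3) = 2 - (-3 + L) = 2 + (3 - L) = 5 - L)
Q(F)**2 = (5 - 1*(-1))**2 = (5 + 1)**2 = 6**2 = 36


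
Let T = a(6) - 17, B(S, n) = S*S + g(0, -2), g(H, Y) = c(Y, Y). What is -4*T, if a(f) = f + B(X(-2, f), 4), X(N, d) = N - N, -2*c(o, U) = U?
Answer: 40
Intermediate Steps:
c(o, U) = -U/2
X(N, d) = 0
g(H, Y) = -Y/2
B(S, n) = 1 + S² (B(S, n) = S*S - ½*(-2) = S² + 1 = 1 + S²)
a(f) = 1 + f (a(f) = f + (1 + 0²) = f + (1 + 0) = f + 1 = 1 + f)
T = -10 (T = (1 + 6) - 17 = 7 - 17 = -10)
-4*T = -4*(-10) = 40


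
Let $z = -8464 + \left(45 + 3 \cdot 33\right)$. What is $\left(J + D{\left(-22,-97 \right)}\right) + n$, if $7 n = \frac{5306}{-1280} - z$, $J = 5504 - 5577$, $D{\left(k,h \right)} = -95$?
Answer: $\frac{4569507}{4480} \approx 1020.0$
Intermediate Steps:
$J = -73$
$z = -8320$ ($z = -8464 + \left(45 + 99\right) = -8464 + 144 = -8320$)
$n = \frac{5322147}{4480}$ ($n = \frac{\frac{5306}{-1280} - -8320}{7} = \frac{5306 \left(- \frac{1}{1280}\right) + 8320}{7} = \frac{- \frac{2653}{640} + 8320}{7} = \frac{1}{7} \cdot \frac{5322147}{640} = \frac{5322147}{4480} \approx 1188.0$)
$\left(J + D{\left(-22,-97 \right)}\right) + n = \left(-73 - 95\right) + \frac{5322147}{4480} = -168 + \frac{5322147}{4480} = \frac{4569507}{4480}$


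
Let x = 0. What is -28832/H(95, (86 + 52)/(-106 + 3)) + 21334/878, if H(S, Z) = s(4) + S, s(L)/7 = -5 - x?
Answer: -3004307/6585 ≈ -456.23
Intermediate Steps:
s(L) = -35 (s(L) = 7*(-5 - 1*0) = 7*(-5 + 0) = 7*(-5) = -35)
H(S, Z) = -35 + S
-28832/H(95, (86 + 52)/(-106 + 3)) + 21334/878 = -28832/(-35 + 95) + 21334/878 = -28832/60 + 21334*(1/878) = -28832*1/60 + 10667/439 = -7208/15 + 10667/439 = -3004307/6585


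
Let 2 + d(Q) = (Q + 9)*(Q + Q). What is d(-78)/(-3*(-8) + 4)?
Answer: 5381/14 ≈ 384.36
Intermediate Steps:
d(Q) = -2 + 2*Q*(9 + Q) (d(Q) = -2 + (Q + 9)*(Q + Q) = -2 + (9 + Q)*(2*Q) = -2 + 2*Q*(9 + Q))
d(-78)/(-3*(-8) + 4) = (-2 + 2*(-78)² + 18*(-78))/(-3*(-8) + 4) = (-2 + 2*6084 - 1404)/(24 + 4) = (-2 + 12168 - 1404)/28 = 10762*(1/28) = 5381/14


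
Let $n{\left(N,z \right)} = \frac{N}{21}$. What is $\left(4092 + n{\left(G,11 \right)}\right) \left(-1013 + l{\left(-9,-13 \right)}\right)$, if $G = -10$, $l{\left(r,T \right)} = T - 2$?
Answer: $- \frac{88327816}{21} \approx -4.2061 \cdot 10^{6}$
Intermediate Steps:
$l{\left(r,T \right)} = -2 + T$
$n{\left(N,z \right)} = \frac{N}{21}$ ($n{\left(N,z \right)} = N \frac{1}{21} = \frac{N}{21}$)
$\left(4092 + n{\left(G,11 \right)}\right) \left(-1013 + l{\left(-9,-13 \right)}\right) = \left(4092 + \frac{1}{21} \left(-10\right)\right) \left(-1013 - 15\right) = \left(4092 - \frac{10}{21}\right) \left(-1013 - 15\right) = \frac{85922}{21} \left(-1028\right) = - \frac{88327816}{21}$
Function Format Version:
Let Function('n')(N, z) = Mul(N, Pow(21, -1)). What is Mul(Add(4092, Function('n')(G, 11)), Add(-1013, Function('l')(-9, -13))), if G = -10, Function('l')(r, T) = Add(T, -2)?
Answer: Rational(-88327816, 21) ≈ -4.2061e+6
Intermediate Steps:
Function('l')(r, T) = Add(-2, T)
Function('n')(N, z) = Mul(Rational(1, 21), N) (Function('n')(N, z) = Mul(N, Rational(1, 21)) = Mul(Rational(1, 21), N))
Mul(Add(4092, Function('n')(G, 11)), Add(-1013, Function('l')(-9, -13))) = Mul(Add(4092, Mul(Rational(1, 21), -10)), Add(-1013, Add(-2, -13))) = Mul(Add(4092, Rational(-10, 21)), Add(-1013, -15)) = Mul(Rational(85922, 21), -1028) = Rational(-88327816, 21)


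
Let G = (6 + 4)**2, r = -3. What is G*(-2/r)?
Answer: 200/3 ≈ 66.667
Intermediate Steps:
G = 100 (G = 10**2 = 100)
G*(-2/r) = 100*(-2/(-3)) = 100*(-2*(-1/3)) = 100*(2/3) = 200/3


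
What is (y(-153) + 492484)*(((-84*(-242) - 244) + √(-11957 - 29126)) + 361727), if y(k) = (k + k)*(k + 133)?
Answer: 190372491844 + 498604*I*√41083 ≈ 1.9037e+11 + 1.0106e+8*I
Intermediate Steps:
y(k) = 2*k*(133 + k) (y(k) = (2*k)*(133 + k) = 2*k*(133 + k))
(y(-153) + 492484)*(((-84*(-242) - 244) + √(-11957 - 29126)) + 361727) = (2*(-153)*(133 - 153) + 492484)*(((-84*(-242) - 244) + √(-11957 - 29126)) + 361727) = (2*(-153)*(-20) + 492484)*(((20328 - 244) + √(-41083)) + 361727) = (6120 + 492484)*((20084 + I*√41083) + 361727) = 498604*(381811 + I*√41083) = 190372491844 + 498604*I*√41083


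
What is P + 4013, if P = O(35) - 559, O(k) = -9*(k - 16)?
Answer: 3283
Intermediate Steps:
O(k) = 144 - 9*k (O(k) = -9*(-16 + k) = 144 - 9*k)
P = -730 (P = (144 - 9*35) - 559 = (144 - 315) - 559 = -171 - 559 = -730)
P + 4013 = -730 + 4013 = 3283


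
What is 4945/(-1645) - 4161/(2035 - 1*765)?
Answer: -2624999/417830 ≈ -6.2825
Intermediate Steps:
4945/(-1645) - 4161/(2035 - 1*765) = 4945*(-1/1645) - 4161/(2035 - 765) = -989/329 - 4161/1270 = -2624999/417830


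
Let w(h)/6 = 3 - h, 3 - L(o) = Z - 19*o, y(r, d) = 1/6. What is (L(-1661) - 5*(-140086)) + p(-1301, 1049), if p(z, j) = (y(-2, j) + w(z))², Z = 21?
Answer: 2227911733/36 ≈ 6.1886e+7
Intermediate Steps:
y(r, d) = ⅙
L(o) = -18 + 19*o (L(o) = 3 - (21 - 19*o) = 3 + (-21 + 19*o) = -18 + 19*o)
w(h) = 18 - 6*h (w(h) = 6*(3 - h) = 18 - 6*h)
p(z, j) = (109/6 - 6*z)² (p(z, j) = (⅙ + (18 - 6*z))² = (109/6 - 6*z)²)
(L(-1661) - 5*(-140086)) + p(-1301, 1049) = ((-18 + 19*(-1661)) - 5*(-140086)) + (-109 + 36*(-1301))²/36 = ((-18 - 31559) + 700430) + (-109 - 46836)²/36 = (-31577 + 700430) + (1/36)*(-46945)² = 668853 + (1/36)*2203833025 = 668853 + 2203833025/36 = 2227911733/36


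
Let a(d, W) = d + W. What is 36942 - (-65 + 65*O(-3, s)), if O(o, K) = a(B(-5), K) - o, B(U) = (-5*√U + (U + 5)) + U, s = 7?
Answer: 36682 + 325*I*√5 ≈ 36682.0 + 726.72*I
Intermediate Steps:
B(U) = 5 - 5*√U + 2*U (B(U) = (-5*√U + (5 + U)) + U = (5 + U - 5*√U) + U = 5 - 5*√U + 2*U)
a(d, W) = W + d
O(o, K) = -5 + K - o - 5*I*√5 (O(o, K) = (K + (5 - 5*I*√5 + 2*(-5))) - o = (K + (5 - 5*I*√5 - 10)) - o = (K + (-5 - 5*I*√5)) - o = (-5 + K - 5*I*√5) - o = -5 + K - o - 5*I*√5)
36942 - (-65 + 65*O(-3, s)) = 36942 - (-65 + 65*(-5 + 7 - 1*(-3) - 5*I*√5)) = 36942 - (-65 + 65*(-5 + 7 + 3 - 5*I*√5)) = 36942 - (-65 + 65*(5 - 5*I*√5)) = 36942 - (-65 + (325 - 325*I*√5)) = 36942 - (260 - 325*I*√5) = 36942 + (-260 + 325*I*√5) = 36682 + 325*I*√5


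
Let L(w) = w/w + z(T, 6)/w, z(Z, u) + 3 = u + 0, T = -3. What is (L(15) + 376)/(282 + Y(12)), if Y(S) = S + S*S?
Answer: 943/1095 ≈ 0.86119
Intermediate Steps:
z(Z, u) = -3 + u (z(Z, u) = -3 + (u + 0) = -3 + u)
L(w) = 1 + 3/w (L(w) = w/w + (-3 + 6)/w = 1 + 3/w)
Y(S) = S + S**2
(L(15) + 376)/(282 + Y(12)) = ((3 + 15)/15 + 376)/(282 + 12*(1 + 12)) = ((1/15)*18 + 376)/(282 + 12*13) = (6/5 + 376)/(282 + 156) = (1886/5)/438 = (1886/5)*(1/438) = 943/1095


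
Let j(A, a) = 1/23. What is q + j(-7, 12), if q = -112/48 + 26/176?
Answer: -13007/6072 ≈ -2.1421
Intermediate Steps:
j(A, a) = 1/23
q = -577/264 (q = -112*1/48 + 26*(1/176) = -7/3 + 13/88 = -577/264 ≈ -2.1856)
q + j(-7, 12) = -577/264 + 1/23 = -13007/6072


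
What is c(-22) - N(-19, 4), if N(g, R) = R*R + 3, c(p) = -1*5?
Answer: -24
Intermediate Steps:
c(p) = -5
N(g, R) = 3 + R² (N(g, R) = R² + 3 = 3 + R²)
c(-22) - N(-19, 4) = -5 - (3 + 4²) = -5 - (3 + 16) = -5 - 1*19 = -5 - 19 = -24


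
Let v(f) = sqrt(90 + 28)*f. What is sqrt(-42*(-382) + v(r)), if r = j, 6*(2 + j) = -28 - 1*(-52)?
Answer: sqrt(16044 + 2*sqrt(118)) ≈ 126.75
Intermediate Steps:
j = 2 (j = -2 + (-28 - 1*(-52))/6 = -2 + (-28 + 52)/6 = -2 + (1/6)*24 = -2 + 4 = 2)
r = 2
v(f) = f*sqrt(118) (v(f) = sqrt(118)*f = f*sqrt(118))
sqrt(-42*(-382) + v(r)) = sqrt(-42*(-382) + 2*sqrt(118)) = sqrt(16044 + 2*sqrt(118))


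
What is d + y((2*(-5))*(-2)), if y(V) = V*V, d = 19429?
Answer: 19829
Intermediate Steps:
y(V) = V**2
d + y((2*(-5))*(-2)) = 19429 + ((2*(-5))*(-2))**2 = 19429 + (-10*(-2))**2 = 19429 + 20**2 = 19429 + 400 = 19829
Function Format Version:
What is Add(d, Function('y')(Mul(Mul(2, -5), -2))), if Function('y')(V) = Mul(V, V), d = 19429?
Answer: 19829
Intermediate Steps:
Function('y')(V) = Pow(V, 2)
Add(d, Function('y')(Mul(Mul(2, -5), -2))) = Add(19429, Pow(Mul(Mul(2, -5), -2), 2)) = Add(19429, Pow(Mul(-10, -2), 2)) = Add(19429, Pow(20, 2)) = Add(19429, 400) = 19829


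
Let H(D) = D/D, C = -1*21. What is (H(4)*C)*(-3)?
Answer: 63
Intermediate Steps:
C = -21
H(D) = 1
(H(4)*C)*(-3) = (1*(-21))*(-3) = -21*(-3) = 63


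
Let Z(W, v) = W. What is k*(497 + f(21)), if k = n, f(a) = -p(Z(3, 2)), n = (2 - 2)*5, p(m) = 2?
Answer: 0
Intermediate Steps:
n = 0 (n = 0*5 = 0)
f(a) = -2 (f(a) = -1*2 = -2)
k = 0
k*(497 + f(21)) = 0*(497 - 2) = 0*495 = 0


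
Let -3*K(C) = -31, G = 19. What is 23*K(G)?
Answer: 713/3 ≈ 237.67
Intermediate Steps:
K(C) = 31/3 (K(C) = -1/3*(-31) = 31/3)
23*K(G) = 23*(31/3) = 713/3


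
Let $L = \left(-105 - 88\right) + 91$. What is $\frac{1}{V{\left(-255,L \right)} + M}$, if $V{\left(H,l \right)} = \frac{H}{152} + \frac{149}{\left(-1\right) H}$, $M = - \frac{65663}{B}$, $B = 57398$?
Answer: $- \frac{1112373240}{2488726463} \approx -0.44696$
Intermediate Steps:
$L = -102$ ($L = -193 + 91 = -102$)
$M = - \frac{65663}{57398} \approx -1.144$
$V{\left(H,l \right)} = - \frac{149}{H} + \frac{H}{152}$ ($V{\left(H,l \right)} = H \frac{1}{152} + 149 \left(- \frac{1}{H}\right) = \frac{H}{152} - \frac{149}{H} = - \frac{149}{H} + \frac{H}{152}$)
$\frac{1}{V{\left(-255,L \right)} + M} = \frac{1}{\left(- \frac{149}{-255} + \frac{1}{152} \left(-255\right)\right) - \frac{65663}{57398}} = \frac{1}{\left(\left(-149\right) \left(- \frac{1}{255}\right) - \frac{255}{152}\right) - \frac{65663}{57398}} = \frac{1}{\left(\frac{149}{255} - \frac{255}{152}\right) - \frac{65663}{57398}} = \frac{1}{- \frac{42377}{38760} - \frac{65663}{57398}} = \frac{1}{- \frac{2488726463}{1112373240}} = - \frac{1112373240}{2488726463}$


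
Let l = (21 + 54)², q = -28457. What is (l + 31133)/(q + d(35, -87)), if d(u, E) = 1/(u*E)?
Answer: -55964055/43325783 ≈ -1.2917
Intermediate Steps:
l = 5625 (l = 75² = 5625)
d(u, E) = 1/(E*u)
(l + 31133)/(q + d(35, -87)) = (5625 + 31133)/(-28457 + 1/(-87*35)) = 36758/(-28457 - 1/87*1/35) = 36758/(-28457 - 1/3045) = 36758/(-86651566/3045) = 36758*(-3045/86651566) = -55964055/43325783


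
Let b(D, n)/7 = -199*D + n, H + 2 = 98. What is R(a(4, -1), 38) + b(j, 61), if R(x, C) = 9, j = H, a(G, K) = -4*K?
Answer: -133292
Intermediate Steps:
H = 96 (H = -2 + 98 = 96)
j = 96
b(D, n) = -1393*D + 7*n (b(D, n) = 7*(-199*D + n) = 7*(n - 199*D) = -1393*D + 7*n)
R(a(4, -1), 38) + b(j, 61) = 9 + (-1393*96 + 7*61) = 9 + (-133728 + 427) = 9 - 133301 = -133292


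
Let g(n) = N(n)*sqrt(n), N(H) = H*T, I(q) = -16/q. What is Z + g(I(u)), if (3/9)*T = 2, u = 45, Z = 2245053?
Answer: 2245053 - 128*I*sqrt(5)/225 ≈ 2.2451e+6 - 1.2721*I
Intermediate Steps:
T = 6 (T = 3*2 = 6)
N(H) = 6*H (N(H) = H*6 = 6*H)
g(n) = 6*n**(3/2) (g(n) = (6*n)*sqrt(n) = 6*n**(3/2))
Z + g(I(u)) = 2245053 + 6*(-16/45)**(3/2) = 2245053 + 6*(-64*I*sqrt(5)/675) = 2245053 - 128*I*sqrt(5)/225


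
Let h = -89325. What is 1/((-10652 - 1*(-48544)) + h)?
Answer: -1/51433 ≈ -1.9443e-5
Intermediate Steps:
1/((-10652 - 1*(-48544)) + h) = 1/((-10652 - 1*(-48544)) - 89325) = 1/((-10652 + 48544) - 89325) = 1/(37892 - 89325) = 1/(-51433) = -1/51433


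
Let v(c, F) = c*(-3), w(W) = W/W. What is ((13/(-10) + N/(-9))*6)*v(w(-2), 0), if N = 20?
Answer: 317/5 ≈ 63.400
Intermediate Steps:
w(W) = 1
v(c, F) = -3*c
((13/(-10) + N/(-9))*6)*v(w(-2), 0) = ((13/(-10) + 20/(-9))*6)*(-3*1) = ((13*(-⅒) + 20*(-⅑))*6)*(-3) = ((-13/10 - 20/9)*6)*(-3) = -317/90*6*(-3) = -317/15*(-3) = 317/5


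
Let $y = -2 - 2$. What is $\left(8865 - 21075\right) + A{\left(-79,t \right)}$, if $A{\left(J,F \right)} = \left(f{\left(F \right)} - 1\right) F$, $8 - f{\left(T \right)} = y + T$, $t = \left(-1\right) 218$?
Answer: $-62132$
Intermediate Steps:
$y = -4$
$t = -218$
$f{\left(T \right)} = 12 - T$ ($f{\left(T \right)} = 8 - \left(-4 + T\right) = 12 - T$)
$A{\left(J,F \right)} = F \left(11 - F\right)$ ($A{\left(J,F \right)} = \left(\left(12 - F\right) - 1\right) F = \left(11 - F\right) F = F \left(11 - F\right)$)
$\left(8865 - 21075\right) + A{\left(-79,t \right)} = \left(8865 - 21075\right) - 218 \left(11 - -218\right) = \left(8865 - 21075\right) - 218 \left(11 + 218\right) = -12210 - 49922 = -62132$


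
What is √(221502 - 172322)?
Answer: 2*√12295 ≈ 221.77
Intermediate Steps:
√(221502 - 172322) = √49180 = 2*√12295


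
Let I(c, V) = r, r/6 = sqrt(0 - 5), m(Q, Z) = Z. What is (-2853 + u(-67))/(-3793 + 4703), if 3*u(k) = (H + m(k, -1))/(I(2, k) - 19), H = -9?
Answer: -4630229/1476930 + 2*I*sqrt(5)/49231 ≈ -3.135 + 9.084e-5*I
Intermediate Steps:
r = 6*I*sqrt(5) (r = 6*sqrt(0 - 5) = 6*sqrt(-5) = 6*(I*sqrt(5)) = 6*I*sqrt(5) ≈ 13.416*I)
I(c, V) = 6*I*sqrt(5)
u(k) = -10/(3*(-19 + 6*I*sqrt(5))) (u(k) = ((-9 - 1)/(6*I*sqrt(5) - 19))/3 = (-10/(-19 + 6*I*sqrt(5)))/3 = -10/(3*(-19 + 6*I*sqrt(5))))
(-2853 + u(-67))/(-3793 + 4703) = (-2853 + (190/1623 + 20*I*sqrt(5)/541))/(-3793 + 4703) = (-4630229/1623 + 20*I*sqrt(5)/541)/910 = (-4630229/1623 + 20*I*sqrt(5)/541)*(1/910) = -4630229/1476930 + 2*I*sqrt(5)/49231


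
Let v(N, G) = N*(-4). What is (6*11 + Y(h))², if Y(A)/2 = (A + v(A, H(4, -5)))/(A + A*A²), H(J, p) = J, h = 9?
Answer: 7306209/1681 ≈ 4346.3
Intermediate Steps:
v(N, G) = -4*N
Y(A) = -6*A/(A + A³) (Y(A) = 2*((A - 4*A)/(A + A*A²)) = 2*((-3*A)/(A + A³)) = 2*(-3*A/(A + A³)) = -6*A/(A + A³))
(6*11 + Y(h))² = (6*11 - 6/(1 + 9²))² = (66 - 6/(1 + 81))² = (66 - 6/82)² = (66 - 6*1/82)² = (66 - 3/41)² = (2703/41)² = 7306209/1681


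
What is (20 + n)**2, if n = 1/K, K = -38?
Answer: 576081/1444 ≈ 398.95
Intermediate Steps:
n = -1/38 (n = 1/(-38) = -1/38 ≈ -0.026316)
(20 + n)**2 = (20 - 1/38)**2 = (759/38)**2 = 576081/1444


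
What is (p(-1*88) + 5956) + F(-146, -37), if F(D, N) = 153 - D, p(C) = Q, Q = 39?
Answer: 6294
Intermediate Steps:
p(C) = 39
(p(-1*88) + 5956) + F(-146, -37) = (39 + 5956) + (153 - 1*(-146)) = 5995 + (153 + 146) = 5995 + 299 = 6294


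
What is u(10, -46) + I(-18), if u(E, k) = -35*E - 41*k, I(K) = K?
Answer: 1518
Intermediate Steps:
u(E, k) = -41*k - 35*E
u(10, -46) + I(-18) = (-41*(-46) - 35*10) - 18 = (1886 - 350) - 18 = 1536 - 18 = 1518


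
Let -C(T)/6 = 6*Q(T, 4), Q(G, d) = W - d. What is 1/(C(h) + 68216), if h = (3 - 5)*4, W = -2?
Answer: 1/68432 ≈ 1.4613e-5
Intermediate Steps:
h = -8 (h = -2*4 = -8)
Q(G, d) = -2 - d
C(T) = 216 (C(T) = -36*(-2 - 1*4) = -36*(-2 - 4) = -36*(-6) = -6*(-36) = 216)
1/(C(h) + 68216) = 1/(216 + 68216) = 1/68432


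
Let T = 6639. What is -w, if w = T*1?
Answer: -6639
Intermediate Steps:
w = 6639 (w = 6639*1 = 6639)
-w = -1*6639 = -6639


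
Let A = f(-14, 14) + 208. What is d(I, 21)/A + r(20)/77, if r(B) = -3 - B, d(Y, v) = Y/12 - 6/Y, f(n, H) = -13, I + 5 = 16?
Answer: -53477/180180 ≈ -0.29680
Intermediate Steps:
I = 11 (I = -5 + 16 = 11)
d(Y, v) = -6/Y + Y/12 (d(Y, v) = Y*(1/12) - 6/Y = Y/12 - 6/Y = -6/Y + Y/12)
A = 195 (A = -13 + 208 = 195)
d(I, 21)/A + r(20)/77 = (-6/11 + (1/12)*11)/195 + (-3 - 1*20)/77 = (-6*1/11 + 11/12)*(1/195) + (-3 - 20)*(1/77) = (-6/11 + 11/12)*(1/195) - 23*1/77 = (49/132)*(1/195) - 23/77 = 49/25740 - 23/77 = -53477/180180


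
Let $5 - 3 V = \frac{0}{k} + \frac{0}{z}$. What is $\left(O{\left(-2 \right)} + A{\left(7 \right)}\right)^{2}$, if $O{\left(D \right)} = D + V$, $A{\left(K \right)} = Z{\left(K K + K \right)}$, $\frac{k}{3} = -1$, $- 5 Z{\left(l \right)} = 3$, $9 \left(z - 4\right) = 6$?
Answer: $\frac{196}{225} \approx 0.87111$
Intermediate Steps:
$z = \frac{14}{3}$ ($z = 4 + \frac{1}{9} \cdot 6 = 4 + \frac{2}{3} = \frac{14}{3} \approx 4.6667$)
$Z{\left(l \right)} = - \frac{3}{5}$ ($Z{\left(l \right)} = \left(- \frac{1}{5}\right) 3 = - \frac{3}{5}$)
$k = -3$ ($k = 3 \left(-1\right) = -3$)
$V = \frac{5}{3}$ ($V = \frac{5}{3} - \frac{\frac{0}{-3} + \frac{0}{\frac{14}{3}}}{3} = \frac{5}{3} - \frac{0 \left(- \frac{1}{3}\right) + 0 \cdot \frac{3}{14}}{3} = \frac{5}{3} - \frac{0 + 0}{3} = \frac{5}{3} - 0 = \frac{5}{3} + 0 = \frac{5}{3} \approx 1.6667$)
$A{\left(K \right)} = - \frac{3}{5}$
$O{\left(D \right)} = \frac{5}{3} + D$ ($O{\left(D \right)} = D + \frac{5}{3} = \frac{5}{3} + D$)
$\left(O{\left(-2 \right)} + A{\left(7 \right)}\right)^{2} = \left(\left(\frac{5}{3} - 2\right) - \frac{3}{5}\right)^{2} = \left(- \frac{1}{3} - \frac{3}{5}\right)^{2} = \left(- \frac{14}{15}\right)^{2} = \frac{196}{225}$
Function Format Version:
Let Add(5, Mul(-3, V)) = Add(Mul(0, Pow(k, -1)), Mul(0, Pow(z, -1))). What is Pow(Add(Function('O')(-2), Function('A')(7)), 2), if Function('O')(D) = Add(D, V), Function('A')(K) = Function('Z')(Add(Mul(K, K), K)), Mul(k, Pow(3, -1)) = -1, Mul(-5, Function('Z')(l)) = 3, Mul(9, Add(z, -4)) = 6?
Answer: Rational(196, 225) ≈ 0.87111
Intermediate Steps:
z = Rational(14, 3) (z = Add(4, Mul(Rational(1, 9), 6)) = Add(4, Rational(2, 3)) = Rational(14, 3) ≈ 4.6667)
Function('Z')(l) = Rational(-3, 5) (Function('Z')(l) = Mul(Rational(-1, 5), 3) = Rational(-3, 5))
k = -3 (k = Mul(3, -1) = -3)
V = Rational(5, 3) (V = Add(Rational(5, 3), Mul(Rational(-1, 3), Add(Mul(0, Pow(-3, -1)), Mul(0, Pow(Rational(14, 3), -1))))) = Add(Rational(5, 3), Mul(Rational(-1, 3), Add(Mul(0, Rational(-1, 3)), Mul(0, Rational(3, 14))))) = Add(Rational(5, 3), Mul(Rational(-1, 3), Add(0, 0))) = Add(Rational(5, 3), Mul(Rational(-1, 3), 0)) = Add(Rational(5, 3), 0) = Rational(5, 3) ≈ 1.6667)
Function('A')(K) = Rational(-3, 5)
Function('O')(D) = Add(Rational(5, 3), D) (Function('O')(D) = Add(D, Rational(5, 3)) = Add(Rational(5, 3), D))
Pow(Add(Function('O')(-2), Function('A')(7)), 2) = Pow(Add(Add(Rational(5, 3), -2), Rational(-3, 5)), 2) = Pow(Add(Rational(-1, 3), Rational(-3, 5)), 2) = Pow(Rational(-14, 15), 2) = Rational(196, 225)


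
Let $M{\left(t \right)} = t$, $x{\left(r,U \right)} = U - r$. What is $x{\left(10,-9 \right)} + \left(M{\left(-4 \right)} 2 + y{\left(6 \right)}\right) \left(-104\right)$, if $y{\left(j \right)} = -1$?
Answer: $917$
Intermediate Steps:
$x{\left(10,-9 \right)} + \left(M{\left(-4 \right)} 2 + y{\left(6 \right)}\right) \left(-104\right) = \left(-9 - 10\right) + \left(\left(-4\right) 2 - 1\right) \left(-104\right) = \left(-9 - 10\right) + \left(-8 - 1\right) \left(-104\right) = -19 - -936 = -19 + 936 = 917$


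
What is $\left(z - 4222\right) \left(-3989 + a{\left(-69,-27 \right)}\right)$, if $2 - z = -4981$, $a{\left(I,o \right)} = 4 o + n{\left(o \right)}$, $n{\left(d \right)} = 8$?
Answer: $-3111729$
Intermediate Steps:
$a{\left(I,o \right)} = 8 + 4 o$ ($a{\left(I,o \right)} = 4 o + 8 = 8 + 4 o$)
$z = 4983$ ($z = 2 - -4981 = 2 + 4981 = 4983$)
$\left(z - 4222\right) \left(-3989 + a{\left(-69,-27 \right)}\right) = \left(4983 - 4222\right) \left(-3989 + \left(8 + 4 \left(-27\right)\right)\right) = 761 \left(-3989 + \left(8 - 108\right)\right) = 761 \left(-3989 - 100\right) = 761 \left(-4089\right) = -3111729$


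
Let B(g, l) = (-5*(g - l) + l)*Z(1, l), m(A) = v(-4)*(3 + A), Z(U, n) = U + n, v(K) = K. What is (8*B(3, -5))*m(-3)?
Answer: 0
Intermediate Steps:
m(A) = -12 - 4*A (m(A) = -4*(3 + A) = -12 - 4*A)
B(g, l) = (1 + l)*(-5*g + 6*l) (B(g, l) = (-5*(g - l) + l)*(1 + l) = ((-5*g + 5*l) + l)*(1 + l) = (-5*g + 6*l)*(1 + l) = (1 + l)*(-5*g + 6*l))
(8*B(3, -5))*m(-3) = (8*(-(1 - 5)*(-6*(-5) + 5*3)))*(-12 - 4*(-3)) = (8*(-1*(-4)*(30 + 15)))*(-12 + 12) = (8*(-1*(-4)*45))*0 = (8*180)*0 = 1440*0 = 0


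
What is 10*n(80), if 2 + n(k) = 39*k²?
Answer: 2495980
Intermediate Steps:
n(k) = -2 + 39*k²
10*n(80) = 10*(-2 + 39*80²) = 10*(-2 + 39*6400) = 10*(-2 + 249600) = 10*249598 = 2495980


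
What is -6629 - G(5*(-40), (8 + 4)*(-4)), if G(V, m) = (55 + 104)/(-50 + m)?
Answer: -649483/98 ≈ -6627.4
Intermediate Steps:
G(V, m) = 159/(-50 + m)
-6629 - G(5*(-40), (8 + 4)*(-4)) = -6629 - 159/(-50 + (8 + 4)*(-4)) = -6629 - 159/(-50 + 12*(-4)) = -6629 - 159/(-50 - 48) = -6629 - 159/(-98) = -6629 - 159*(-1)/98 = -6629 - 1*(-159/98) = -6629 + 159/98 = -649483/98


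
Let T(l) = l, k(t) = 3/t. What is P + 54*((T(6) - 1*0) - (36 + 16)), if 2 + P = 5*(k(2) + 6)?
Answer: -4897/2 ≈ -2448.5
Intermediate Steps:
P = 71/2 (P = -2 + 5*(3/2 + 6) = -2 + 5*(15/2) = -2 + 75/2 = 71/2 ≈ 35.500)
P + 54*((T(6) - 1*0) - (36 + 16)) = 71/2 + 54*((6 - 1*0) - (36 + 16)) = 71/2 + 54*((6 + 0) - 1*52) = 71/2 + 54*(6 - 52) = 71/2 + 54*(-46) = 71/2 - 2484 = -4897/2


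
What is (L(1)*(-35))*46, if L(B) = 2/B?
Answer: -3220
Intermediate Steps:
(L(1)*(-35))*46 = ((2/1)*(-35))*46 = ((2*1)*(-35))*46 = (2*(-35))*46 = -70*46 = -3220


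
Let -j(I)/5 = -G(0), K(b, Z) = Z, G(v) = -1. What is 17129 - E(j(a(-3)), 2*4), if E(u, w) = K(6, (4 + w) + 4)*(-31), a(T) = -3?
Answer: 17625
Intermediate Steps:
j(I) = -5 (j(I) = -(-5)*(-1) = -5*1 = -5)
E(u, w) = -248 - 31*w (E(u, w) = ((4 + w) + 4)*(-31) = (8 + w)*(-31) = -248 - 31*w)
17129 - E(j(a(-3)), 2*4) = 17129 - (-248 - 62*4) = 17129 - (-248 - 31*8) = 17129 - (-248 - 248) = 17129 - 1*(-496) = 17129 + 496 = 17625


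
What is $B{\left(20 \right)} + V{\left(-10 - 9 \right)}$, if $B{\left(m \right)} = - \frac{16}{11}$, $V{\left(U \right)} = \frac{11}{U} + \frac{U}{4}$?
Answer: $- \frac{5671}{836} \approx -6.7835$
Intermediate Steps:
$V{\left(U \right)} = \frac{11}{U} + \frac{U}{4}$ ($V{\left(U \right)} = \frac{11}{U} + U \frac{1}{4} = \frac{11}{U} + \frac{U}{4}$)
$B{\left(m \right)} = - \frac{16}{11}$ ($B{\left(m \right)} = \left(-16\right) \frac{1}{11} = - \frac{16}{11}$)
$B{\left(20 \right)} + V{\left(-10 - 9 \right)} = - \frac{16}{11} + \left(\frac{11}{-10 - 9} + \frac{-10 - 9}{4}\right) = - \frac{16}{11} + \left(\frac{11}{-19} + \frac{1}{4} \left(-19\right)\right) = - \frac{16}{11} + \left(11 \left(- \frac{1}{19}\right) - \frac{19}{4}\right) = - \frac{16}{11} - \frac{405}{76} = - \frac{5671}{836}$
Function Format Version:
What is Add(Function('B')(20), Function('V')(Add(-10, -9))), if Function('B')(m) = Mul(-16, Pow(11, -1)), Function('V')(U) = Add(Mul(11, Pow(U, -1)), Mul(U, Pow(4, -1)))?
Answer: Rational(-5671, 836) ≈ -6.7835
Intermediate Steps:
Function('V')(U) = Add(Mul(11, Pow(U, -1)), Mul(Rational(1, 4), U)) (Function('V')(U) = Add(Mul(11, Pow(U, -1)), Mul(U, Rational(1, 4))) = Add(Mul(11, Pow(U, -1)), Mul(Rational(1, 4), U)))
Function('B')(m) = Rational(-16, 11) (Function('B')(m) = Mul(-16, Rational(1, 11)) = Rational(-16, 11))
Add(Function('B')(20), Function('V')(Add(-10, -9))) = Add(Rational(-16, 11), Add(Mul(11, Pow(Add(-10, -9), -1)), Mul(Rational(1, 4), Add(-10, -9)))) = Add(Rational(-16, 11), Add(Mul(11, Pow(-19, -1)), Mul(Rational(1, 4), -19))) = Add(Rational(-16, 11), Add(Mul(11, Rational(-1, 19)), Rational(-19, 4))) = Add(Rational(-16, 11), Add(Rational(-11, 19), Rational(-19, 4))) = Add(Rational(-16, 11), Rational(-405, 76)) = Rational(-5671, 836)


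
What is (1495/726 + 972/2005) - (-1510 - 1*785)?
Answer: 3344373997/1455630 ≈ 2297.5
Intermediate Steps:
(1495/726 + 972/2005) - (-1510 - 1*785) = (1495*(1/726) + 972*(1/2005)) - (-1510 - 785) = (1495/726 + 972/2005) - 1*(-2295) = 3703147/1455630 + 2295 = 3344373997/1455630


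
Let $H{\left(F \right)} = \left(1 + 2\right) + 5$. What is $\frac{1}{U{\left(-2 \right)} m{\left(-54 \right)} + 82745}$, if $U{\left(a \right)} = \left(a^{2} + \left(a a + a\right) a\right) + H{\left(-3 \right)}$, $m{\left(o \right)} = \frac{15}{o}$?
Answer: $\frac{9}{744685} \approx 1.2086 \cdot 10^{-5}$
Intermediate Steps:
$H{\left(F \right)} = 8$ ($H{\left(F \right)} = 3 + 5 = 8$)
$U{\left(a \right)} = 8 + a^{2} + a \left(a + a^{2}\right)$ ($U{\left(a \right)} = \left(a^{2} + \left(a a + a\right) a\right) + 8 = \left(a^{2} + \left(a^{2} + a\right) a\right) + 8 = \left(a^{2} + \left(a + a^{2}\right) a\right) + 8 = \left(a^{2} + a \left(a + a^{2}\right)\right) + 8 = 8 + a^{2} + a \left(a + a^{2}\right)$)
$\frac{1}{U{\left(-2 \right)} m{\left(-54 \right)} + 82745} = \frac{1}{\left(8 + \left(-2\right)^{3} + 2 \left(-2\right)^{2}\right) \frac{15}{-54} + 82745} = \frac{1}{\left(8 - 8 + 2 \cdot 4\right) 15 \left(- \frac{1}{54}\right) + 82745} = \frac{1}{\left(8 - 8 + 8\right) \left(- \frac{5}{18}\right) + 82745} = \frac{1}{8 \left(- \frac{5}{18}\right) + 82745} = \frac{1}{- \frac{20}{9} + 82745} = \frac{1}{\frac{744685}{9}} = \frac{9}{744685}$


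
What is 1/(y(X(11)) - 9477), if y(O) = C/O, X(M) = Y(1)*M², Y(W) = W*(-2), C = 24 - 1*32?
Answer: -121/1146713 ≈ -0.00010552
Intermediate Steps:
C = -8 (C = 24 - 32 = -8)
Y(W) = -2*W
X(M) = -2*M² (X(M) = (-2*1)*M² = -2*M²)
y(O) = -8/O
1/(y(X(11)) - 9477) = 1/(-8/((-2*11²)) - 9477) = 1/(-8/((-2*121)) - 9477) = 1/(-8/(-242) - 9477) = 1/(-8*(-1/242) - 9477) = 1/(4/121 - 9477) = 1/(-1146713/121) = -121/1146713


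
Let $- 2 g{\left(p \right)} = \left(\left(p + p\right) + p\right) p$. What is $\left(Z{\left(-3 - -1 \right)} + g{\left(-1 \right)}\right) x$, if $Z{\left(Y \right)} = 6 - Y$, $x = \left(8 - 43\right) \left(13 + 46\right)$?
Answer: $- \frac{26845}{2} \approx -13423.0$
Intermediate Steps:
$x = -2065$ ($x = \left(-35\right) 59 = -2065$)
$g{\left(p \right)} = - \frac{3 p^{2}}{2}$ ($g{\left(p \right)} = - \frac{\left(\left(p + p\right) + p\right) p}{2} = - \frac{\left(2 p + p\right) p}{2} = - \frac{3 p p}{2} = - \frac{3 p^{2}}{2}$)
$\left(Z{\left(-3 - -1 \right)} + g{\left(-1 \right)}\right) x = \left(\left(6 - \left(-3 - -1\right)\right) - \frac{3 \left(-1\right)^{2}}{2}\right) \left(-2065\right) = \left(\left(6 - \left(-3 + 1\right)\right) - \frac{3}{2}\right) \left(-2065\right) = \left(\left(6 - -2\right) - \frac{3}{2}\right) \left(-2065\right) = \left(\left(6 + 2\right) - \frac{3}{2}\right) \left(-2065\right) = \left(8 - \frac{3}{2}\right) \left(-2065\right) = \frac{13}{2} \left(-2065\right) = - \frac{26845}{2}$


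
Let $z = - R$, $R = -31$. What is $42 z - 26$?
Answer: $1276$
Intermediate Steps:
$z = 31$ ($z = \left(-1\right) \left(-31\right) = 31$)
$42 z - 26 = 42 \cdot 31 - 26 = 1302 - 26 = 1276$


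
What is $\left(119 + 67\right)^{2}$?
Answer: $34596$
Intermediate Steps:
$\left(119 + 67\right)^{2} = 186^{2} = 34596$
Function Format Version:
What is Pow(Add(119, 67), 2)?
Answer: 34596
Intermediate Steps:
Pow(Add(119, 67), 2) = Pow(186, 2) = 34596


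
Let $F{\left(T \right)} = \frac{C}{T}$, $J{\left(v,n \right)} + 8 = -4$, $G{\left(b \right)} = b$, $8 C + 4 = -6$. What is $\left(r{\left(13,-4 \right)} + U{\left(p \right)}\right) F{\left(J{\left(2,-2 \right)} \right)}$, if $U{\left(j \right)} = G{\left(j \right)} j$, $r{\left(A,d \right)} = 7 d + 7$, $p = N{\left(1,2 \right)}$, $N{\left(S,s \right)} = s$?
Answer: $- \frac{85}{48} \approx -1.7708$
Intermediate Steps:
$C = - \frac{5}{4}$ ($C = - \frac{1}{2} + \frac{1}{8} \left(-6\right) = - \frac{1}{2} - \frac{3}{4} = - \frac{5}{4} \approx -1.25$)
$J{\left(v,n \right)} = -12$ ($J{\left(v,n \right)} = -8 - 4 = -12$)
$p = 2$
$r{\left(A,d \right)} = 7 + 7 d$
$F{\left(T \right)} = - \frac{5}{4 T}$
$U{\left(j \right)} = j^{2}$ ($U{\left(j \right)} = j j = j^{2}$)
$\left(r{\left(13,-4 \right)} + U{\left(p \right)}\right) F{\left(J{\left(2,-2 \right)} \right)} = \left(\left(7 + 7 \left(-4\right)\right) + 2^{2}\right) \left(- \frac{5}{4 \left(-12\right)}\right) = \left(\left(7 - 28\right) + 4\right) \left(\left(- \frac{5}{4}\right) \left(- \frac{1}{12}\right)\right) = \left(-21 + 4\right) \frac{5}{48} = \left(-17\right) \frac{5}{48} = - \frac{85}{48}$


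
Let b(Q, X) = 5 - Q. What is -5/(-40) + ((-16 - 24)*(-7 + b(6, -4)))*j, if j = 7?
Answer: 17921/8 ≈ 2240.1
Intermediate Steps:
-5/(-40) + ((-16 - 24)*(-7 + b(6, -4)))*j = -5/(-40) + ((-16 - 24)*(-7 + (5 - 1*6)))*7 = -5*(-1/40) - 40*(-7 + (5 - 6))*7 = 1/8 - 40*(-7 - 1)*7 = 1/8 - 40*(-8)*7 = 1/8 + 320*7 = 1/8 + 2240 = 17921/8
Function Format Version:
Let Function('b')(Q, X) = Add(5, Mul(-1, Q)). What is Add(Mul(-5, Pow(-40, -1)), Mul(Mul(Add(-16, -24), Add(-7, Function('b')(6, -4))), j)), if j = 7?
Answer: Rational(17921, 8) ≈ 2240.1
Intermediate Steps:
Add(Mul(-5, Pow(-40, -1)), Mul(Mul(Add(-16, -24), Add(-7, Function('b')(6, -4))), j)) = Add(Mul(-5, Pow(-40, -1)), Mul(Mul(Add(-16, -24), Add(-7, Add(5, Mul(-1, 6)))), 7)) = Add(Mul(-5, Rational(-1, 40)), Mul(Mul(-40, Add(-7, Add(5, -6))), 7)) = Add(Rational(1, 8), Mul(Mul(-40, Add(-7, -1)), 7)) = Add(Rational(1, 8), Mul(Mul(-40, -8), 7)) = Add(Rational(1, 8), Mul(320, 7)) = Add(Rational(1, 8), 2240) = Rational(17921, 8)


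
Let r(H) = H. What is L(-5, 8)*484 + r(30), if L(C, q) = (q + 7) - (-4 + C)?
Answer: 11646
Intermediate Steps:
L(C, q) = 11 + q - C (L(C, q) = (7 + q) + (4 - C) = 11 + q - C)
L(-5, 8)*484 + r(30) = (11 + 8 - 1*(-5))*484 + 30 = (11 + 8 + 5)*484 + 30 = 24*484 + 30 = 11616 + 30 = 11646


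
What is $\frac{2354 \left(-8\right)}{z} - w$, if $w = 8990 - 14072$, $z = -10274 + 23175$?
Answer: $\frac{65544050}{12901} \approx 5080.5$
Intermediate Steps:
$z = 12901$
$w = -5082$
$\frac{2354 \left(-8\right)}{z} - w = \frac{2354 \left(-8\right)}{12901} - -5082 = \left(-18832\right) \frac{1}{12901} + 5082 = - \frac{18832}{12901} + 5082 = \frac{65544050}{12901}$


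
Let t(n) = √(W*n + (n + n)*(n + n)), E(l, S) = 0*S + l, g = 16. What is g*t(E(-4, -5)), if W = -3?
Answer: 32*√19 ≈ 139.48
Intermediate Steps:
E(l, S) = l (E(l, S) = 0 + l = l)
t(n) = √(-3*n + 4*n²) (t(n) = √(-3*n + (n + n)*(n + n)) = √(-3*n + (2*n)*(2*n)) = √(-3*n + 4*n²))
g*t(E(-4, -5)) = 16*√(-4*(-3 + 4*(-4))) = 16*√(-4*(-3 - 16)) = 16*√(-4*(-19)) = 16*√76 = 16*(2*√19) = 32*√19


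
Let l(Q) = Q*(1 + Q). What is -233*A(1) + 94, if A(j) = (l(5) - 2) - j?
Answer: -6197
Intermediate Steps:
A(j) = 28 - j (A(j) = (5*(1 + 5) - 2) - j = (5*6 - 2) - j = (30 - 2) - j = 28 - j)
-233*A(1) + 94 = -233*(28 - 1*1) + 94 = -233*(28 - 1) + 94 = -233*27 + 94 = -6291 + 94 = -6197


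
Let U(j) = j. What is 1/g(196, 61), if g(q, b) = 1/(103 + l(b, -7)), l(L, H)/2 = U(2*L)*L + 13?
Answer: 15013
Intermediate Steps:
l(L, H) = 26 + 4*L**2 (l(L, H) = 2*((2*L)*L + 13) = 2*(2*L**2 + 13) = 2*(13 + 2*L**2) = 26 + 4*L**2)
g(q, b) = 1/(129 + 4*b**2) (g(q, b) = 1/(103 + (26 + 4*b**2)) = 1/(129 + 4*b**2))
1/g(196, 61) = 1/(1/(129 + 4*61**2)) = 1/(1/(129 + 4*3721)) = 1/(1/(129 + 14884)) = 1/(1/15013) = 15013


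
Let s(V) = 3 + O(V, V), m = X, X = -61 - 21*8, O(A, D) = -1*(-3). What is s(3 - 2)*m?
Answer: -1374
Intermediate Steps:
O(A, D) = 3
X = -229 (X = -61 - 168 = -229)
m = -229
s(V) = 6 (s(V) = 3 + 3 = 6)
s(3 - 2)*m = 6*(-229) = -1374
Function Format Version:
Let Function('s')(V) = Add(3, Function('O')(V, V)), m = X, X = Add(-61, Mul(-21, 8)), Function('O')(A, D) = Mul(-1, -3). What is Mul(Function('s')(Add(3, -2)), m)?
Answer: -1374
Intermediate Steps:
Function('O')(A, D) = 3
X = -229 (X = Add(-61, -168) = -229)
m = -229
Function('s')(V) = 6 (Function('s')(V) = Add(3, 3) = 6)
Mul(Function('s')(Add(3, -2)), m) = Mul(6, -229) = -1374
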